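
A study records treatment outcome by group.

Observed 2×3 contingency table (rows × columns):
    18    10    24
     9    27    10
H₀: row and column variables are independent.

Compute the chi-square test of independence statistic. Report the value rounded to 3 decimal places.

test statistic = 16.269

Row totals [52, 46], col totals [27, 37, 34], n=98
χ² = (18−14.33)²/14.33 + (10−19.63)²/19.63 + (24−18.04)²/18.04 + (9−12.67)²/12.67 + (27−17.37)²/17.37 + (10−15.96)²/15.96 = 16.2692
df = 2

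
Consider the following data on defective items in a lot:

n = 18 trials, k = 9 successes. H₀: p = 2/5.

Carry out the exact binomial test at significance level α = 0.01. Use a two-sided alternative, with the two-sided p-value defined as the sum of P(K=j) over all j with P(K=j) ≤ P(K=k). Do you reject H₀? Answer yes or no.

reject H₀: no

Exact binomial: n=18, k=9, p₀=2/5=0.4000
P(X=j) = C(n,j)·p₀^j·(1−p₀)^(n−j); p = Σ P(X=j) over j with P(X=j) ≤ P(X=9)
p-value (two-sided) = 0.47192
At α=0.01: p ≥ α → fail to reject H₀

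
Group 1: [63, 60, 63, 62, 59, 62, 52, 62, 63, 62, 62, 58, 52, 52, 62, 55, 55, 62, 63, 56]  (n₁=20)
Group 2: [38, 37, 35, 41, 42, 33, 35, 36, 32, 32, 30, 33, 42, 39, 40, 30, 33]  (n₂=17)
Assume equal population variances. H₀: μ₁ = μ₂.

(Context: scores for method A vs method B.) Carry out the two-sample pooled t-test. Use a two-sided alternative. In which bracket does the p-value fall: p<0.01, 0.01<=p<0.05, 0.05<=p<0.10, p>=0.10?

x̄₁=59.250, s₁=4.077, n₁=20
x̄₂=35.765, s₂=4.024, n₂=17
s_p² = [19·4.077² + 16·4.024²]/35 = 16.4231
SE = √(s_p²·(1/20+1/17)) = 1.3369
t = (59.250−35.765)/1.3369 = 17.5674
df = 35
p-value (two-sided) = 0.00000
→ bracket: p<0.01

p-value bracket: p<0.01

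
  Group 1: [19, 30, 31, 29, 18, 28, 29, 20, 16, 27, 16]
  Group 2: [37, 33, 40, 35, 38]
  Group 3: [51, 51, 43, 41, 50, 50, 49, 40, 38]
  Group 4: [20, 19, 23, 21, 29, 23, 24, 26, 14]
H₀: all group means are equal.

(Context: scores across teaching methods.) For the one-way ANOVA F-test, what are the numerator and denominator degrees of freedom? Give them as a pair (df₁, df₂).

degrees of freedom = [3, 30]

k = 4 groups, N = 34 total
df = (k−1, N−k) = (4−1, 34−4) = (3, 30)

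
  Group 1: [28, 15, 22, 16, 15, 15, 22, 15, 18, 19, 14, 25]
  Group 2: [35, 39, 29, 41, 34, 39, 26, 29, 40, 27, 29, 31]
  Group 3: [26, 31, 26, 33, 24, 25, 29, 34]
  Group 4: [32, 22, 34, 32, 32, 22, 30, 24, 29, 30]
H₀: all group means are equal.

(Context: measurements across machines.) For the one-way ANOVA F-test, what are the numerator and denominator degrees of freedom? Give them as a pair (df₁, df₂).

k = 4 groups, N = 42 total
df = (k−1, N−k) = (4−1, 42−4) = (3, 38)

degrees of freedom = [3, 38]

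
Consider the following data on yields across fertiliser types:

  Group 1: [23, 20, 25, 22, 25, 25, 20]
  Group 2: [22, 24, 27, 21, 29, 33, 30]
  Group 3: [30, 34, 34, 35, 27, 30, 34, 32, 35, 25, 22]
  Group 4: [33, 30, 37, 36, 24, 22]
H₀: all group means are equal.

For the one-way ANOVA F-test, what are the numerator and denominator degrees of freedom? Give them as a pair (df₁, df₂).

degrees of freedom = [3, 27]

k = 4 groups, N = 31 total
df = (k−1, N−k) = (4−1, 31−4) = (3, 27)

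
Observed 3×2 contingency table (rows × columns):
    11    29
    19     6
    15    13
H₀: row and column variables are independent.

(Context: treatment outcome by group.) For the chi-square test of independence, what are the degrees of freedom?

degrees of freedom = 2

df = (r−1)(c−1) = (3−1)·(2−1) = 2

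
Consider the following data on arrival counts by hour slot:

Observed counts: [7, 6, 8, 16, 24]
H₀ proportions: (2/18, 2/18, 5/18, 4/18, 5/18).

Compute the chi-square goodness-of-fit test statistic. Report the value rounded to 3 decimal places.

test statistic = 8.197

n = 61; E_i = n·p_i = [6.78, 6.78, 16.94, 13.56, 16.94]
χ² = (7−6.78)²/6.78 + (6−6.78)²/6.78 + (8−16.94)²/16.94 + (16−13.56)²/13.56 + (24−16.94)²/16.94 = 8.1967
df = 4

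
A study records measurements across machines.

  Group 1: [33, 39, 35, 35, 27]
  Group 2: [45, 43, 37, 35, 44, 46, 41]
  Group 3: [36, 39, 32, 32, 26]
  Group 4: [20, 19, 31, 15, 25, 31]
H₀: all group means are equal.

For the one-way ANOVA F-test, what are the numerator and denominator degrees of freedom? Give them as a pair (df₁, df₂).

degrees of freedom = [3, 19]

k = 4 groups, N = 23 total
df = (k−1, N−k) = (4−1, 23−4) = (3, 19)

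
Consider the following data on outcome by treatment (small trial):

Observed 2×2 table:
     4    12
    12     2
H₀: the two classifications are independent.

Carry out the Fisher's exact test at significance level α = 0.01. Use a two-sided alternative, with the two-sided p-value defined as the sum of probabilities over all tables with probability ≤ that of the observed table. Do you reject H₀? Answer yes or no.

Margins: r₁=16, r₂=14, c₁=16, c₂=14, n=30
p_obs = C(16,4)·C(14,12)/C(30,16); sum pmf over tables with pmf ≤ p_obs
p-value (two-sided) = 0.00127
At α=0.01: p < α → reject H₀

reject H₀: yes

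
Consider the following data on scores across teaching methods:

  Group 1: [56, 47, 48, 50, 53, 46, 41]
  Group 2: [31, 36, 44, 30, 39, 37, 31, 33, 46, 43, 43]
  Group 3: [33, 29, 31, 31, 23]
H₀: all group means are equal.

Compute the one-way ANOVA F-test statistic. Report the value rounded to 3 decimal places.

Group means [48.71, 37.55, 29.40], grand mean 39.174
SSB = Σnᵢ(x̄ᵢ−x̄)² = 1143.949; SSW = ΣΣ(x−x̄ᵢ)² = 543.356
MSB = 1143.949/2 = 571.9743; MSW = 543.356/20 = 27.1678
F = MSB/MSW = 21.0534
df = (2, 20)

test statistic = 21.053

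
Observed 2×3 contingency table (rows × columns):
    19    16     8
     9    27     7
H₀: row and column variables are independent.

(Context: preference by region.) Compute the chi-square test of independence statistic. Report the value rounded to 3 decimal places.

Row totals [43, 43], col totals [28, 43, 15], n=86
χ² = (19−14.00)²/14.00 + (16−21.50)²/21.50 + (8−7.50)²/7.50 + (9−14.00)²/14.00 + (27−21.50)²/21.50 + (7−7.50)²/7.50 = 6.4520
df = 2

test statistic = 6.452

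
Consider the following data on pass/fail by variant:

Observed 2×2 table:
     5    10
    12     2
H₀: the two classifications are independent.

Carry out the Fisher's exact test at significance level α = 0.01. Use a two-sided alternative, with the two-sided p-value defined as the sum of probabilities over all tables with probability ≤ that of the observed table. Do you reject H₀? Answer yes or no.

Margins: r₁=15, r₂=14, c₁=17, c₂=12, n=29
p_obs = C(15,5)·C(14,12)/C(29,17); sum pmf over tables with pmf ≤ p_obs
p-value (two-sided) = 0.00778
At α=0.01: p < α → reject H₀

reject H₀: yes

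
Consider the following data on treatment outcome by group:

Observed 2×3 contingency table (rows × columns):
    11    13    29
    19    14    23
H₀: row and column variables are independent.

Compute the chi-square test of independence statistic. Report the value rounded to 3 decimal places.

Row totals [53, 56], col totals [30, 27, 52], n=109
χ² = (11−14.59)²/14.59 + (13−13.13)²/13.13 + (29−25.28)²/25.28 + (19−15.41)²/15.41 + (14−13.87)²/13.87 + (23−26.72)²/26.72 = 2.7822
df = 2

test statistic = 2.782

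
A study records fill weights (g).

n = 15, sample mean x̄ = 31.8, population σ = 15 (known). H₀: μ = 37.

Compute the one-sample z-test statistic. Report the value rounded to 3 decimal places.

SE = σ/√n = 15/√15 = 3.8730
z = (x̄−μ₀)/SE = (31.8−37)/3.8730 = -1.3426

test statistic = -1.343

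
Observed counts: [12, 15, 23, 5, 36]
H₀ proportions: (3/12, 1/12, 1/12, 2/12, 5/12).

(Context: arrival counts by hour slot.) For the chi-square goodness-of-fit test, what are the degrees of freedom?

df = k − 1 = 5 − 1 = 4

degrees of freedom = 4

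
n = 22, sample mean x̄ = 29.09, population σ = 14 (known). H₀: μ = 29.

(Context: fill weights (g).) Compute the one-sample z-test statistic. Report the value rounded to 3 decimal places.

test statistic = 0.030

SE = σ/√n = 14/√22 = 2.9848
z = (x̄−μ₀)/SE = (29.09−29)/2.9848 = 0.0302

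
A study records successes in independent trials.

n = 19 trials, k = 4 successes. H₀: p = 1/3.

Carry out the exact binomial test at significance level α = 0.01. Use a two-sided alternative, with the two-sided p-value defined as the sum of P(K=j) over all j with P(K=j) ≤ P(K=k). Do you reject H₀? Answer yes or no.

reject H₀: no

Exact binomial: n=19, k=4, p₀=1/3=0.3333
P(X=j) = C(n,j)·p₀^j·(1−p₀)^(n−j); p = Σ P(X=j) over j with P(X=j) ≤ P(X=4)
p-value (two-sided) = 0.33409
At α=0.01: p ≥ α → fail to reject H₀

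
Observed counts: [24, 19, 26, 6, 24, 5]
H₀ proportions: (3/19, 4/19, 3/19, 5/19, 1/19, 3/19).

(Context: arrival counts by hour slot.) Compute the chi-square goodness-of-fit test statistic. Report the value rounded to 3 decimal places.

n = 104; E_i = n·p_i = [16.42, 21.89, 16.42, 27.37, 5.47, 16.42]
χ² = (24−16.42)²/16.42 + (19−21.89)²/21.89 + (26−16.42)²/16.42 + (6−27.37)²/27.37 + (24−5.47)²/5.47 + (5−16.42)²/16.42 = 96.8002
df = 5

test statistic = 96.800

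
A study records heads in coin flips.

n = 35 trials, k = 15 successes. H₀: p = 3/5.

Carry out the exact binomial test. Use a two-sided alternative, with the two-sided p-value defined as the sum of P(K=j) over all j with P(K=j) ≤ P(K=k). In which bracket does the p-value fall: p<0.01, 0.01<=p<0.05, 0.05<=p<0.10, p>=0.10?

p-value bracket: 0.05<=p<0.10

Exact binomial: n=35, k=15, p₀=3/5=0.6000
P(X=j) = C(n,j)·p₀^j·(1−p₀)^(n−j); p = Σ P(X=j) over j with P(X=j) ≤ P(X=15)
p-value (two-sided) = 0.05600
→ bracket: 0.05<=p<0.10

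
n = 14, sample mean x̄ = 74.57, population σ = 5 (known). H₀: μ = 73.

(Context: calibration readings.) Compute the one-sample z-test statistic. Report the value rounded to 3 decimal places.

test statistic = 1.175

SE = σ/√n = 5/√14 = 1.3363
z = (x̄−μ₀)/SE = (74.57−73)/1.3363 = 1.1749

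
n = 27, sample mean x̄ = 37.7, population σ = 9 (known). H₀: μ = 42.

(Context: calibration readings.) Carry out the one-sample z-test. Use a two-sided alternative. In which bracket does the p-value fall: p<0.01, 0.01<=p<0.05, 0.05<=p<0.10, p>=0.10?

p-value bracket: 0.01<=p<0.05

SE = σ/√n = 9/√27 = 1.7321
z = (x̄−μ₀)/SE = (37.7−42)/1.7321 = -2.4826
p-value (two-sided) = 0.01304
→ bracket: 0.01<=p<0.05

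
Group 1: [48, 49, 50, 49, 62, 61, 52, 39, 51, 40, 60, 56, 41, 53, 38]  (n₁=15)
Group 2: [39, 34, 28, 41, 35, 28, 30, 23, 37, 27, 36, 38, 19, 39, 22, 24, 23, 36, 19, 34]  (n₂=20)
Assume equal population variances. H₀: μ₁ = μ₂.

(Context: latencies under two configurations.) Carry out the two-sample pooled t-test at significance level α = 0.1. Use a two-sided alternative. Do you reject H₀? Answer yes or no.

reject H₀: yes

x̄₁=49.933, s₁=7.869, n₁=15
x̄₂=30.600, s₂=7.163, n₂=20
s_p² = [14·7.869² + 19·7.163²]/33 = 55.8101
SE = √(s_p²·(1/15+1/20)) = 2.5517
t = (49.933−30.600)/2.5517 = 7.5766
df = 33
p-value (two-sided) = 0.00000
At α=0.1: p < α → reject H₀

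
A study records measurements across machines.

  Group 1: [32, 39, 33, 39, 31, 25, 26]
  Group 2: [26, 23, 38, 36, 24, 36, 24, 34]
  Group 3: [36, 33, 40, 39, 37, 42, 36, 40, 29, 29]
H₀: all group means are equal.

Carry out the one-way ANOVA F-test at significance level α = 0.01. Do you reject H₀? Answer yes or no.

reject H₀: no

Group means [32.14, 30.12, 36.10], grand mean 33.080
SSB = Σnᵢ(x̄ᵢ−x̄)² = 167.208; SSW = ΣΣ(x−x̄ᵢ)² = 658.632
MSB = 167.208/2 = 83.6039; MSW = 658.632/22 = 29.9378
F = MSB/MSW = 2.7926
df = (2, 22)
p-value (upper-tail) = 0.08303
At α=0.01: p ≥ α → fail to reject H₀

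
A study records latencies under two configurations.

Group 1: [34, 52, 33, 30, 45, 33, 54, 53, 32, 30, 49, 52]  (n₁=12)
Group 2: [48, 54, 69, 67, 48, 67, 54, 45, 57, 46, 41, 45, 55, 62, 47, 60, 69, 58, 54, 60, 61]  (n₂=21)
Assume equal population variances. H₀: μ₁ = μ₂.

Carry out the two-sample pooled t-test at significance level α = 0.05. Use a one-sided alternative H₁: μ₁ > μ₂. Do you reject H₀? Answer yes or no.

reject H₀: no

x̄₁=41.417, s₁=10.149, n₁=12
x̄₂=55.571, s₂=8.553, n₂=21
s_p² = [11·10.149² + 20·8.553²]/31 = 83.7439
SE = √(s_p²·(1/12+1/21)) = 3.3116
t = (41.417−55.571)/3.3116 = -4.2743
df = 31
p-value (one-sided, H₁ greater) = 0.99992
At α=0.05: p ≥ α → fail to reject H₀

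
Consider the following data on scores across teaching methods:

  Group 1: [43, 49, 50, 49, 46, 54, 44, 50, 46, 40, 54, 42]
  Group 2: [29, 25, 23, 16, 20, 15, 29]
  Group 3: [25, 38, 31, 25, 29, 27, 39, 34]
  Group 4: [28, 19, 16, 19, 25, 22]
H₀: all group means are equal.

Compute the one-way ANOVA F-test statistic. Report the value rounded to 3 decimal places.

test statistic = 53.393

Group means [47.25, 22.43, 31.00, 21.50], grand mean 33.364
SSB = Σnᵢ(x̄ᵢ−x̄)² = 4040.172; SSW = ΣΣ(x−x̄ᵢ)² = 731.464
MSB = 4040.172/3 = 1346.7240; MSW = 731.464/29 = 25.2229
F = MSB/MSW = 53.3929
df = (3, 29)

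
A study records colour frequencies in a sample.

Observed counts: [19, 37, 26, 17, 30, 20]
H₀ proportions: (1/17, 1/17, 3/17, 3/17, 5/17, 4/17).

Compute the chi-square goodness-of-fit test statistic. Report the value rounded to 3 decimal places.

n = 149; E_i = n·p_i = [8.76, 8.76, 26.29, 26.29, 43.82, 35.06]
χ² = (19−8.76)²/8.76 + (37−8.76)²/8.76 + (26−26.29)²/26.29 + (17−26.29)²/26.29 + (30−43.82)²/43.82 + (20−35.06)²/35.06 = 117.0291
df = 5

test statistic = 117.029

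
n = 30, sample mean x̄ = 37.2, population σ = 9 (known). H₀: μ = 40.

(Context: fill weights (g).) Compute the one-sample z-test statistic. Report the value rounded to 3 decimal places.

test statistic = -1.704

SE = σ/√n = 9/√30 = 1.6432
z = (x̄−μ₀)/SE = (37.2−40)/1.6432 = -1.7040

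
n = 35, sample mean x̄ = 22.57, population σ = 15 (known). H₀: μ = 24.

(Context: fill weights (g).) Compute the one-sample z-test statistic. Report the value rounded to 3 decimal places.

test statistic = -0.564

SE = σ/√n = 15/√35 = 2.5355
z = (x̄−μ₀)/SE = (22.57−24)/2.5355 = -0.5640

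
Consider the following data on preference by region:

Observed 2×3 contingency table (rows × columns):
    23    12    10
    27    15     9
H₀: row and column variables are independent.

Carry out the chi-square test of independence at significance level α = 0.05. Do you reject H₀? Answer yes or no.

Row totals [45, 51], col totals [50, 27, 19], n=96
χ² = (23−23.44)²/23.44 + (12−12.66)²/12.66 + (10−8.91)²/8.91 + (27−26.56)²/26.56 + (15−14.34)²/14.34 + (9−10.09)²/10.09 = 0.3323
df = 2
p-value (upper-tail) = 0.84693
At α=0.05: p ≥ α → fail to reject H₀

reject H₀: no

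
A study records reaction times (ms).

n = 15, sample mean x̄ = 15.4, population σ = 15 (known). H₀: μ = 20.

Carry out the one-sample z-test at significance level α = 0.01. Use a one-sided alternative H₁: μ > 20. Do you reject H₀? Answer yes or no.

reject H₀: no

SE = σ/√n = 15/√15 = 3.8730
z = (x̄−μ₀)/SE = (15.4−20)/3.8730 = -1.1877
p-value (one-sided, H₁ greater) = 0.88253
At α=0.01: p ≥ α → fail to reject H₀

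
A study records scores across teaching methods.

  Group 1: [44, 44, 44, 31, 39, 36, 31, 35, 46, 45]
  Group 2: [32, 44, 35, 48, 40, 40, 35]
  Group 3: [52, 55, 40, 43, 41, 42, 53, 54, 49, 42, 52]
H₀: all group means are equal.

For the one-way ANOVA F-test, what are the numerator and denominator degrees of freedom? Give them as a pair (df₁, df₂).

k = 3 groups, N = 28 total
df = (k−1, N−k) = (3−1, 28−3) = (2, 25)

degrees of freedom = [2, 25]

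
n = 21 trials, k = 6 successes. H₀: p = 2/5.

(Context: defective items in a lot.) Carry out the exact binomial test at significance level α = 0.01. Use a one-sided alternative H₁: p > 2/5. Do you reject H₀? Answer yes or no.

Exact binomial: n=21, k=6, p₀=2/5=0.4000
P(X≥6) from Σ C(n,i)·p₀^i·(1−p₀)^(n−i)
p-value (one-sided, H₁ greater) = 0.90426
At α=0.01: p ≥ α → fail to reject H₀

reject H₀: no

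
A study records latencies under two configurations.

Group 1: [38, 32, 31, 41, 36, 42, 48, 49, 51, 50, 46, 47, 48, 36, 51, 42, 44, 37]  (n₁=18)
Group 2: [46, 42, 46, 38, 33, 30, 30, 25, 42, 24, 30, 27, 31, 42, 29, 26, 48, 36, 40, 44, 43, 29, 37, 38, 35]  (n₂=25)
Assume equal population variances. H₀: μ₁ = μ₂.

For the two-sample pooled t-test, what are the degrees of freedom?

df = n₁ + n₂ − 2 = 18 + 25 − 2 = 41

degrees of freedom = 41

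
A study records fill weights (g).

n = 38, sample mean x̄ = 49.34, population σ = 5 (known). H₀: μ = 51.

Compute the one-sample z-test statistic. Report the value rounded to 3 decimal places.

test statistic = -2.047

SE = σ/√n = 5/√38 = 0.8111
z = (x̄−μ₀)/SE = (49.34−51)/0.8111 = -2.0466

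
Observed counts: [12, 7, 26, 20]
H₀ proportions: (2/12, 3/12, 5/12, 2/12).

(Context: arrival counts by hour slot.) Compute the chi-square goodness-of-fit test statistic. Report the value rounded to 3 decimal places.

n = 65; E_i = n·p_i = [10.83, 16.25, 27.08, 10.83]
χ² = (12−10.83)²/10.83 + (7−16.25)²/16.25 + (26−27.08)²/27.08 + (20−10.83)²/10.83 = 13.1908
df = 3

test statistic = 13.191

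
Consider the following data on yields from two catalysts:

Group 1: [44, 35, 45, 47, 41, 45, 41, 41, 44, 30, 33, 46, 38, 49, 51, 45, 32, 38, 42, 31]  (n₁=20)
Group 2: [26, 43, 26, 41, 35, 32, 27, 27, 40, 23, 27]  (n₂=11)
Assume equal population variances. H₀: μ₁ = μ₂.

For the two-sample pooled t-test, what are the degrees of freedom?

df = n₁ + n₂ − 2 = 20 + 11 − 2 = 29

degrees of freedom = 29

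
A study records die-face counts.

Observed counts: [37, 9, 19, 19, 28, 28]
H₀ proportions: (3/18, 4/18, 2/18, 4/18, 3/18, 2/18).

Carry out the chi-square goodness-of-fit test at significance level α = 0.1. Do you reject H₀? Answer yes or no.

n = 140; E_i = n·p_i = [23.33, 31.11, 15.56, 31.11, 23.33, 15.56]
χ² = (37−23.33)²/23.33 + (9−31.11)²/31.11 + (19−15.56)²/15.56 + (19−31.11)²/31.11 + (28−23.33)²/23.33 + (28−15.56)²/15.56 = 40.0857
df = 5
p-value (upper-tail) = 0.00000
At α=0.1: p < α → reject H₀

reject H₀: yes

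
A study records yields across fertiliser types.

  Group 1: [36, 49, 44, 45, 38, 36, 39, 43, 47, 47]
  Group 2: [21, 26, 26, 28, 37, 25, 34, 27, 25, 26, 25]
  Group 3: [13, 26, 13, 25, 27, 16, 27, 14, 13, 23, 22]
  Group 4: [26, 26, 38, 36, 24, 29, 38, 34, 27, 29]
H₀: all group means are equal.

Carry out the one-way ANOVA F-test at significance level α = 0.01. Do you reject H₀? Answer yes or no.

reject H₀: yes

Group means [42.40, 27.27, 19.91, 30.70], grand mean 29.762
SSB = Σnᵢ(x̄ᵢ−x̄)² = 2742.028; SSW = ΣΣ(x−x̄ᵢ)² = 1033.591
MSB = 2742.028/3 = 914.0094; MSW = 1033.591/38 = 27.1998
F = MSB/MSW = 33.6036
df = (3, 38)
p-value (upper-tail) = 0.00000
At α=0.01: p < α → reject H₀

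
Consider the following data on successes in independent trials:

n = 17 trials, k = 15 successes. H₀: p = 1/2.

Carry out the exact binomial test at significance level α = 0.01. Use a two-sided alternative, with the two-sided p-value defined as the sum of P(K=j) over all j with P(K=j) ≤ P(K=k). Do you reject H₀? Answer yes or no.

reject H₀: yes

Exact binomial: n=17, k=15, p₀=1/2=0.5000
P(X=j) = C(n,j)·p₀^j·(1−p₀)^(n−j); p = Σ P(X=j) over j with P(X=j) ≤ P(X=15)
p-value (two-sided) = 0.00235
At α=0.01: p < α → reject H₀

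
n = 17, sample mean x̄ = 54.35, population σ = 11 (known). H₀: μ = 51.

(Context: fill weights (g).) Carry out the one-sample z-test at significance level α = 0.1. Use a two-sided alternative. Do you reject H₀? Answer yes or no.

reject H₀: no

SE = σ/√n = 11/√17 = 2.6679
z = (x̄−μ₀)/SE = (54.35−51)/2.6679 = 1.2557
p-value (two-sided) = 0.20923
At α=0.1: p ≥ α → fail to reject H₀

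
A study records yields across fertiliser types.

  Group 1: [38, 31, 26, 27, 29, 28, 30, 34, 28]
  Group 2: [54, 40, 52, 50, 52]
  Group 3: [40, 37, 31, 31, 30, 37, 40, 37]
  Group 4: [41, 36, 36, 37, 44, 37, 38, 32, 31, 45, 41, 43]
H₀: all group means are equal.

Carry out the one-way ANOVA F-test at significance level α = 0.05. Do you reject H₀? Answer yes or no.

reject H₀: yes

Group means [30.11, 49.60, 35.38, 38.42], grand mean 37.147
SSB = Σnᵢ(x̄ᵢ−x̄)² = 1265.384; SSW = ΣΣ(x−x̄ᵢ)² = 576.881
MSB = 1265.384/3 = 421.7947; MSW = 576.881/30 = 19.2294
F = MSB/MSW = 21.9349
df = (3, 30)
p-value (upper-tail) = 0.00000
At α=0.05: p < α → reject H₀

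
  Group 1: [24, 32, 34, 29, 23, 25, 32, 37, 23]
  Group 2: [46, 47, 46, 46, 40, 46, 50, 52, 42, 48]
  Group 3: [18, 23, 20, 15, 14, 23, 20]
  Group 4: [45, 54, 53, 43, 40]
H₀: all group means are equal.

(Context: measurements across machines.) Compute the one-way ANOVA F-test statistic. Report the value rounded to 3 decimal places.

test statistic = 66.760

Group means [28.78, 46.30, 19.00, 47.00], grand mean 35.161
SSB = Σnᵢ(x̄ᵢ−x̄)² = 4136.538; SSW = ΣΣ(x−x̄ᵢ)² = 557.656
MSB = 4136.538/3 = 1378.8460; MSW = 557.656/27 = 20.6539
F = MSB/MSW = 66.7596
df = (3, 27)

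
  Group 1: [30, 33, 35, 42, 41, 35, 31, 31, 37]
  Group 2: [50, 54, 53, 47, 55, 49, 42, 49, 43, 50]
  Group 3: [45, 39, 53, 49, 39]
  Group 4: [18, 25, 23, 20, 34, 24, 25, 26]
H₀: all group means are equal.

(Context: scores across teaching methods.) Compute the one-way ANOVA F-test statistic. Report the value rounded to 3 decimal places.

test statistic = 45.542

Group means [35.00, 49.20, 45.00, 24.38], grand mean 38.344
SSB = Σnᵢ(x̄ᵢ−x̄)² = 3061.744; SSW = ΣΣ(x−x̄ᵢ)² = 627.475
MSB = 3061.744/3 = 1020.5813; MSW = 627.475/28 = 22.4098
F = MSB/MSW = 45.5417
df = (3, 28)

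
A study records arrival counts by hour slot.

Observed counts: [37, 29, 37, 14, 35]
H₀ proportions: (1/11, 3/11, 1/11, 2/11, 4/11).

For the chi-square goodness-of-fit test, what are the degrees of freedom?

degrees of freedom = 4

df = k − 1 = 5 − 1 = 4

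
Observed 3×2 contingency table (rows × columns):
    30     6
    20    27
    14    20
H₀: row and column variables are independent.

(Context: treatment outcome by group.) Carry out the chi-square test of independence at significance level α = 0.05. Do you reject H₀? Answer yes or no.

reject H₀: yes

Row totals [36, 47, 34], col totals [64, 53], n=117
χ² = (30−19.69)²/19.69 + (6−16.31)²/16.31 + (20−25.71)²/25.71 + (27−21.29)²/21.29 + (14−18.60)²/18.60 + (20−15.40)²/15.40 = 17.2194
df = 2
p-value (upper-tail) = 0.00018
At α=0.05: p < α → reject H₀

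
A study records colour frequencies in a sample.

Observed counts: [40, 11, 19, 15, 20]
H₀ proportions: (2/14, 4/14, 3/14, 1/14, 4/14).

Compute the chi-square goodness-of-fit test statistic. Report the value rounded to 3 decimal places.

n = 105; E_i = n·p_i = [15.00, 30.00, 22.50, 7.50, 30.00]
χ² = (40−15.00)²/15.00 + (11−30.00)²/30.00 + (19−22.50)²/22.50 + (15−7.50)²/7.50 + (20−30.00)²/30.00 = 65.0778
df = 4

test statistic = 65.078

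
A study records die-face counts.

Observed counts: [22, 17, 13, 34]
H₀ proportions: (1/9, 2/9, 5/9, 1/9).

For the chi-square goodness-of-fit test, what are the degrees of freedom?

df = k − 1 = 4 − 1 = 3

degrees of freedom = 3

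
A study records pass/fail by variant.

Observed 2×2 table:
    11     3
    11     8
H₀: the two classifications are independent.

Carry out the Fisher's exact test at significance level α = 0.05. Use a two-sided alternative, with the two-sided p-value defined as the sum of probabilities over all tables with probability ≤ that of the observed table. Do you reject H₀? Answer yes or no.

reject H₀: no

Margins: r₁=14, r₂=19, c₁=22, c₂=11, n=33
p_obs = C(14,11)·C(19,11)/C(33,22); sum pmf over tables with pmf ≤ p_obs
p-value (two-sided) = 0.27830
At α=0.05: p ≥ α → fail to reject H₀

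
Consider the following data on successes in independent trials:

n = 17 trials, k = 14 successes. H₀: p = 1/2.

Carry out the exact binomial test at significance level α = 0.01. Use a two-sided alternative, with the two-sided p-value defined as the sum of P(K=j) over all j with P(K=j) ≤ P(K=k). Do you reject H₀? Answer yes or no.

Exact binomial: n=17, k=14, p₀=1/2=0.5000
P(X=j) = C(n,j)·p₀^j·(1−p₀)^(n−j); p = Σ P(X=j) over j with P(X=j) ≤ P(X=14)
p-value (two-sided) = 0.01273
At α=0.01: p ≥ α → fail to reject H₀

reject H₀: no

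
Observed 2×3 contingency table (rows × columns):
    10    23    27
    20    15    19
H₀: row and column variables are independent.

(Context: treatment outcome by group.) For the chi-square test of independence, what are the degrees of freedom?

df = (r−1)(c−1) = (2−1)·(3−1) = 2

degrees of freedom = 2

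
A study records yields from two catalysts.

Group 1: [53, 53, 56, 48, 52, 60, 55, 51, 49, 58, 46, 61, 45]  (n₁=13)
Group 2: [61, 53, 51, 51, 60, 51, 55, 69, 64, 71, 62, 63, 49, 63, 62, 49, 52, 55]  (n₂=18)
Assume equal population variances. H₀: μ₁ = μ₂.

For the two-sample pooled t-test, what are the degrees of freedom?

df = n₁ + n₂ − 2 = 13 + 18 − 2 = 29

degrees of freedom = 29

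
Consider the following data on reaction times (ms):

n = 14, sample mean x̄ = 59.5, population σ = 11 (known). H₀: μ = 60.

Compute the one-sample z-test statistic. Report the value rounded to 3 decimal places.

test statistic = -0.170

SE = σ/√n = 11/√14 = 2.9399
z = (x̄−μ₀)/SE = (59.5−60)/2.9399 = -0.1701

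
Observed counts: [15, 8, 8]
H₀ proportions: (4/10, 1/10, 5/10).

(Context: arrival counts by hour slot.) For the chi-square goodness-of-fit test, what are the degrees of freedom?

df = k − 1 = 3 − 1 = 2

degrees of freedom = 2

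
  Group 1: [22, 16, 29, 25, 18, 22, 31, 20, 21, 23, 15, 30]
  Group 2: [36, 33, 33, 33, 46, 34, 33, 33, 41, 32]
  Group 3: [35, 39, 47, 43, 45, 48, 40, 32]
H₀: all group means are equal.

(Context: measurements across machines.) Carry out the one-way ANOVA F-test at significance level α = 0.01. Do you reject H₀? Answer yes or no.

Group means [22.67, 35.40, 41.12], grand mean 31.833
SSB = Σnᵢ(x̄ᵢ−x̄)² = 1826.225; SSW = ΣΣ(x−x̄ᵢ)² = 717.942
MSB = 1826.225/2 = 913.1125; MSW = 717.942/27 = 26.5904
F = MSB/MSW = 34.3399
df = (2, 27)
p-value (upper-tail) = 0.00000
At α=0.01: p < α → reject H₀

reject H₀: yes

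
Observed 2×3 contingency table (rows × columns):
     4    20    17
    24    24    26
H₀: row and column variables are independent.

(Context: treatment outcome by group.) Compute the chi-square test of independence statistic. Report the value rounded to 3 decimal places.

Row totals [41, 74], col totals [28, 44, 43], n=115
χ² = (4−9.98)²/9.98 + (20−15.69)²/15.69 + (17−15.33)²/15.33 + (24−18.02)²/18.02 + (24−28.31)²/28.31 + (26−27.67)²/27.67 = 7.6973
df = 2

test statistic = 7.697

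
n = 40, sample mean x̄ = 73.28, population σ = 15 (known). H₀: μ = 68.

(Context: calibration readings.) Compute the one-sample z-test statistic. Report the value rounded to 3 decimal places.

test statistic = 2.226

SE = σ/√n = 15/√40 = 2.3717
z = (x̄−μ₀)/SE = (73.28−68)/2.3717 = 2.2262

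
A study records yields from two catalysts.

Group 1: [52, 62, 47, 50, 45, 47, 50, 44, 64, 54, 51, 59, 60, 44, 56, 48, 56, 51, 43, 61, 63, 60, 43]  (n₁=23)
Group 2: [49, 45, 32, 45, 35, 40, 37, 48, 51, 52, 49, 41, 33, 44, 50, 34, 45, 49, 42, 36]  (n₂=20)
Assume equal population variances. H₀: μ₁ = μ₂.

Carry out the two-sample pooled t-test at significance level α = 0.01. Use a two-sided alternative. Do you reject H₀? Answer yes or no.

reject H₀: yes

x̄₁=52.609, s₁=6.959, n₁=23
x̄₂=42.850, s₂=6.507, n₂=20
s_p² = [22·6.959² + 19·6.507²]/41 = 45.6104
SE = √(s_p²·(1/23+1/20)) = 2.0648
t = (52.609−42.850)/2.0648 = 4.7261
df = 41
p-value (two-sided) = 0.00003
At α=0.01: p < α → reject H₀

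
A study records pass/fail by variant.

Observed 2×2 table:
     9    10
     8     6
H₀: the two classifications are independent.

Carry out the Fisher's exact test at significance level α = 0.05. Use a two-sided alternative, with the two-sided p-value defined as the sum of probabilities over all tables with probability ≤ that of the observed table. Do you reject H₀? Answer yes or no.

Margins: r₁=19, r₂=14, c₁=17, c₂=16, n=33
p_obs = C(19,9)·C(14,8)/C(33,17); sum pmf over tables with pmf ≤ p_obs
p-value (two-sided) = 0.72828
At α=0.05: p ≥ α → fail to reject H₀

reject H₀: no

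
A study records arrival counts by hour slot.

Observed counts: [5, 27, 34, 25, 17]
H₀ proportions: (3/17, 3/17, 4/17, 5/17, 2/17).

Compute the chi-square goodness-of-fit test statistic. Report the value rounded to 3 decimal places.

n = 108; E_i = n·p_i = [19.06, 19.06, 25.41, 31.76, 12.71]
χ² = (5−19.06)²/19.06 + (27−19.06)²/19.06 + (34−25.41)²/25.41 + (25−31.76)²/31.76 + (17−12.71)²/12.71 = 19.4738
df = 4

test statistic = 19.474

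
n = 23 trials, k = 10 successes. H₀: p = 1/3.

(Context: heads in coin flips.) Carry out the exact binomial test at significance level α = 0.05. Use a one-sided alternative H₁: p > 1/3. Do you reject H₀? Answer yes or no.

reject H₀: no

Exact binomial: n=23, k=10, p₀=1/3=0.3333
P(X≥10) from Σ C(n,i)·p₀^i·(1−p₀)^(n−i)
p-value (one-sided, H₁ greater) = 0.20643
At α=0.05: p ≥ α → fail to reject H₀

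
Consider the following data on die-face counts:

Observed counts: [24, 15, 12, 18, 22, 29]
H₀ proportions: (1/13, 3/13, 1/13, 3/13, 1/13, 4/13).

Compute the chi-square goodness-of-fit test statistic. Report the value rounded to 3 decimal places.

n = 120; E_i = n·p_i = [9.23, 27.69, 9.23, 27.69, 9.23, 36.92]
χ² = (24−9.23)²/9.23 + (15−27.69)²/27.69 + (12−9.23)²/9.23 + (18−27.69)²/27.69 + (22−9.23)²/9.23 + (29−36.92)²/36.92 = 53.0354
df = 5

test statistic = 53.035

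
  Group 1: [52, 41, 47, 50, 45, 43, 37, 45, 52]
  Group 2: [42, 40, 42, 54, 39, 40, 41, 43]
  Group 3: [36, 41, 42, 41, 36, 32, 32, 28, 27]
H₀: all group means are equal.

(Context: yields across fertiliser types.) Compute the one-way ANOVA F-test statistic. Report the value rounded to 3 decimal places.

Group means [45.78, 42.62, 35.00], grand mean 41.077
SSB = Σnᵢ(x̄ᵢ−x̄)² = 550.416; SSW = ΣΣ(x−x̄ᵢ)² = 619.431
MSB = 550.416/2 = 275.2078; MSW = 619.431/23 = 26.9318
F = MSB/MSW = 10.2187
df = (2, 23)

test statistic = 10.219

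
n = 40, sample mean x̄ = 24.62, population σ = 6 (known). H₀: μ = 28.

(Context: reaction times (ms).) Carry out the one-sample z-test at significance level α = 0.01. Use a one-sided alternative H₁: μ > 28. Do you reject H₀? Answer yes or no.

SE = σ/√n = 6/√40 = 0.9487
z = (x̄−μ₀)/SE = (24.62−28)/0.9487 = -3.5628
p-value (one-sided, H₁ greater) = 0.99982
At α=0.01: p ≥ α → fail to reject H₀

reject H₀: no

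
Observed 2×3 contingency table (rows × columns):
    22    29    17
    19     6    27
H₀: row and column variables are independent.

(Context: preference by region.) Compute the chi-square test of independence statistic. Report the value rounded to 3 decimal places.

test statistic = 15.753

Row totals [68, 52], col totals [41, 35, 44], n=120
χ² = (22−23.23)²/23.23 + (29−19.83)²/19.83 + (17−24.93)²/24.93 + (19−17.77)²/17.77 + (6−15.17)²/15.17 + (27−19.07)²/19.07 = 15.7532
df = 2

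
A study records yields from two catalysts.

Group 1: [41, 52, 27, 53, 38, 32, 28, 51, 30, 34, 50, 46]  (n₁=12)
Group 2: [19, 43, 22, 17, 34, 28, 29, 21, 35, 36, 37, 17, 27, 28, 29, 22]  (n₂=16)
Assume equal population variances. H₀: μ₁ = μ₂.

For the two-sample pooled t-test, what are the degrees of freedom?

degrees of freedom = 26

df = n₁ + n₂ − 2 = 12 + 16 − 2 = 26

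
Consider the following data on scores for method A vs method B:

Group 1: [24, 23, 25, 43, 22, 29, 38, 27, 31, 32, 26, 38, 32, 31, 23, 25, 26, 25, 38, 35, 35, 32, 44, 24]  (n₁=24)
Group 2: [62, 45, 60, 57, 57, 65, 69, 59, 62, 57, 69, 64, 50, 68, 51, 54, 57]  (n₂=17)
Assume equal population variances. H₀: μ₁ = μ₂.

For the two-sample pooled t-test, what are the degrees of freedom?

degrees of freedom = 39

df = n₁ + n₂ − 2 = 24 + 17 − 2 = 39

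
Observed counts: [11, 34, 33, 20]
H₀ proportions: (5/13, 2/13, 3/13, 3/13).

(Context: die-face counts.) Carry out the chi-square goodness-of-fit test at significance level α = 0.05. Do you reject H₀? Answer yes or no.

reject H₀: yes

n = 98; E_i = n·p_i = [37.69, 15.08, 22.62, 22.62]
χ² = (11−37.69)²/37.69 + (34−15.08)²/15.08 + (33−22.62)²/22.62 + (20−22.62)²/22.62 = 47.7238
df = 3
p-value (upper-tail) = 0.00000
At α=0.05: p < α → reject H₀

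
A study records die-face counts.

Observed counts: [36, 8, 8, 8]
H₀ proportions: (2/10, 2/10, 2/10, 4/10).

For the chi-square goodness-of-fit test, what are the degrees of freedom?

df = k − 1 = 4 − 1 = 3

degrees of freedom = 3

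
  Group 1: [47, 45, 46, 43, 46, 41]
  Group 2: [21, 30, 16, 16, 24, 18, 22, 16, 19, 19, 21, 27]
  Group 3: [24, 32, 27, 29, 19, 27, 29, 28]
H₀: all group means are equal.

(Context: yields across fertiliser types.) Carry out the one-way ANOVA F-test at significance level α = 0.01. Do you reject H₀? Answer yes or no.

Group means [44.67, 20.75, 26.88], grand mean 28.154
SSB = Σnᵢ(x̄ᵢ−x̄)² = 2306.926; SSW = ΣΣ(x−x̄ᵢ)² = 350.458
MSB = 2306.926/2 = 1153.4631; MSW = 350.458/23 = 15.2373
F = MSB/MSW = 75.6999
df = (2, 23)
p-value (upper-tail) = 0.00000
At α=0.01: p < α → reject H₀

reject H₀: yes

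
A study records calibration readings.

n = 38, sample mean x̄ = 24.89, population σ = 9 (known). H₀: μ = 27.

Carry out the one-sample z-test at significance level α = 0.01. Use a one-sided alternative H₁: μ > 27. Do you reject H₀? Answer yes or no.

reject H₀: no

SE = σ/√n = 9/√38 = 1.4600
z = (x̄−μ₀)/SE = (24.89−27)/1.4600 = -1.4452
p-value (one-sided, H₁ greater) = 0.92580
At α=0.01: p ≥ α → fail to reject H₀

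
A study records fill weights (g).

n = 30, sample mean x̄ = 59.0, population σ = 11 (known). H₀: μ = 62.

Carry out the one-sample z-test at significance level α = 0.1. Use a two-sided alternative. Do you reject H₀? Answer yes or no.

SE = σ/√n = 11/√30 = 2.0083
z = (x̄−μ₀)/SE = (59.0−62)/2.0083 = -1.4938
p-value (two-sided) = 0.13523
At α=0.1: p ≥ α → fail to reject H₀

reject H₀: no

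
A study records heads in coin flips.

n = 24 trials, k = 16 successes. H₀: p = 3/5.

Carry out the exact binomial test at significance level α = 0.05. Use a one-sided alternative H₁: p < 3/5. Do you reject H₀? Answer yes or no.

Exact binomial: n=24, k=16, p₀=3/5=0.6000
P(X≤16) from Σ C(n,i)·p₀^i·(1−p₀)^(n−i)
p-value (one-sided, H₁ less) = 0.80805
At α=0.05: p ≥ α → fail to reject H₀

reject H₀: no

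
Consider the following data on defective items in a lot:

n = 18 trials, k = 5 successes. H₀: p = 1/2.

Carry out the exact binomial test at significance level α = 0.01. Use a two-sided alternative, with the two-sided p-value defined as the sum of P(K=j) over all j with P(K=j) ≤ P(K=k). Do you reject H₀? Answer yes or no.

Exact binomial: n=18, k=5, p₀=1/2=0.5000
P(X=j) = C(n,j)·p₀^j·(1−p₀)^(n−j); p = Σ P(X=j) over j with P(X=j) ≤ P(X=5)
p-value (two-sided) = 0.09625
At α=0.01: p ≥ α → fail to reject H₀

reject H₀: no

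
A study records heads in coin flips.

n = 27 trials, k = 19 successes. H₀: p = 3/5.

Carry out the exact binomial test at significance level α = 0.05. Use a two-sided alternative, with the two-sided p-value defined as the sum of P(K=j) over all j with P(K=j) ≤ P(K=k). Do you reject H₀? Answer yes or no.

Exact binomial: n=27, k=19, p₀=3/5=0.6000
P(X=j) = C(n,j)·p₀^j·(1−p₀)^(n−j); p = Σ P(X=j) over j with P(X=j) ≤ P(X=19)
p-value (two-sided) = 0.32860
At α=0.05: p ≥ α → fail to reject H₀

reject H₀: no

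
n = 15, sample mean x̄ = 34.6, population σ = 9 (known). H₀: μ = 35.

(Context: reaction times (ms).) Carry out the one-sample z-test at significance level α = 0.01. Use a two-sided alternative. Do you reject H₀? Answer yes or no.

SE = σ/√n = 9/√15 = 2.3238
z = (x̄−μ₀)/SE = (34.6−35)/2.3238 = -0.1721
p-value (two-sided) = 0.86333
At α=0.01: p ≥ α → fail to reject H₀

reject H₀: no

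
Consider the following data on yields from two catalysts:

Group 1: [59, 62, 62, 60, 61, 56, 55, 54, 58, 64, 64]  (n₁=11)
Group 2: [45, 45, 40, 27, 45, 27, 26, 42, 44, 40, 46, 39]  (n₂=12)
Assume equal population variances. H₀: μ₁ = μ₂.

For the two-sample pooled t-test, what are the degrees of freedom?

degrees of freedom = 21

df = n₁ + n₂ − 2 = 11 + 12 − 2 = 21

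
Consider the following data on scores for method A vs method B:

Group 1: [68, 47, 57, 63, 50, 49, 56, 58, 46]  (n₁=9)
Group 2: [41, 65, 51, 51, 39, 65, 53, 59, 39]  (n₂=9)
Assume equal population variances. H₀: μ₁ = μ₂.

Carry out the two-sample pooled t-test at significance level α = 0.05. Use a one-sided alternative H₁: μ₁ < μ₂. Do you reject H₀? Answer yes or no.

x̄₁=54.889, s₁=7.524, n₁=9
x̄₂=51.444, s₂=10.285, n₂=9
s_p² = [8·7.524² + 8·10.285²]/16 = 81.1944
SE = √(s_p²·(1/9+1/9)) = 4.2477
t = (54.889−51.444)/4.2477 = 0.8109
df = 16
p-value (one-sided, H₁ less) = 0.78534
At α=0.05: p ≥ α → fail to reject H₀

reject H₀: no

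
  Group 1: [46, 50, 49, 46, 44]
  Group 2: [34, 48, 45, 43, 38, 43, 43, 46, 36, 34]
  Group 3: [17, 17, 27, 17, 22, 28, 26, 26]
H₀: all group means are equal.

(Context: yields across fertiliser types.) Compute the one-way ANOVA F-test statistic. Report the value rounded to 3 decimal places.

test statistic = 54.543

Group means [47.00, 41.00, 22.50], grand mean 35.870
SSB = Σnᵢ(x̄ᵢ−x̄)² = 2312.609; SSW = ΣΣ(x−x̄ᵢ)² = 424.000
MSB = 2312.609/2 = 1156.3043; MSW = 424.000/20 = 21.2000
F = MSB/MSW = 54.5427
df = (2, 20)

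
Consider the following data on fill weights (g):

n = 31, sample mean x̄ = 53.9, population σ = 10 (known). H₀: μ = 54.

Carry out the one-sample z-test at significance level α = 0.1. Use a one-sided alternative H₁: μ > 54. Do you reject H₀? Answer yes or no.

reject H₀: no

SE = σ/√n = 10/√31 = 1.7961
z = (x̄−μ₀)/SE = (53.9−54)/1.7961 = -0.0557
p-value (one-sided, H₁ greater) = 0.52220
At α=0.1: p ≥ α → fail to reject H₀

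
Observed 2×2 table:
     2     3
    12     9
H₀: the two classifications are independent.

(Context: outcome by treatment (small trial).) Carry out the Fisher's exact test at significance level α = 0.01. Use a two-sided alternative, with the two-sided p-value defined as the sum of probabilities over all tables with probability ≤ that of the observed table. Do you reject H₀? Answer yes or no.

reject H₀: no

Margins: r₁=5, r₂=21, c₁=14, c₂=12, n=26
p_obs = C(5,2)·C(21,12)/C(26,14); sum pmf over tables with pmf ≤ p_obs
p-value (two-sided) = 0.63478
At α=0.01: p ≥ α → fail to reject H₀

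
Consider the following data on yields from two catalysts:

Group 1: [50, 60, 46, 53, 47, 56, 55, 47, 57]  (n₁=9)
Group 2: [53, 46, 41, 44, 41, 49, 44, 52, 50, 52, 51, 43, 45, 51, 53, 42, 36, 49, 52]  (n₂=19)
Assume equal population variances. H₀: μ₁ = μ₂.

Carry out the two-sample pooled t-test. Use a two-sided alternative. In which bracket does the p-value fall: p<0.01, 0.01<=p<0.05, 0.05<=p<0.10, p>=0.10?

x̄₁=52.333, s₁=5.050, n₁=9
x̄₂=47.053, s₂=5.016, n₂=19
s_p² = [8·5.050² + 18·5.016²]/26 = 25.2672
SE = √(s_p²·(1/9+1/19)) = 2.0340
t = (52.333−47.053)/2.0340 = 2.5962
df = 26
p-value (two-sided) = 0.01530
→ bracket: 0.01<=p<0.05

p-value bracket: 0.01<=p<0.05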